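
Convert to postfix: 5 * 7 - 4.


Left to right (same or higher precedence on left)
Postfix: 5 7 * 4 -


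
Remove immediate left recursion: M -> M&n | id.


Left-recursive alternatives: M&n; non-recursive: id
Introduce M': M -> idM', M' -> &nM' | ε


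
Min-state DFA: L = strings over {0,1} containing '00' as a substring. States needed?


KMP-style automaton: 2 progress states + 1 absorbing accept = 3
Minimal DFA: 3 states


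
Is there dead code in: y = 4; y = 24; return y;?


first assignment to y is overwritten before any read
Dead: 'y = 4'


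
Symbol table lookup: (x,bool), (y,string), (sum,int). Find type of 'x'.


Lookup 'x' → type bool


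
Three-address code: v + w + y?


Break into single-operator statements:
t1 = v + w
t2 = t1 + y


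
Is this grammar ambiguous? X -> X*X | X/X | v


'v*v/v' has two parse trees (no precedence encoded between * and /)
Ambiguous


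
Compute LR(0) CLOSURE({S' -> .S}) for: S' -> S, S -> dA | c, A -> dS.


Start: S' -> .S
For each item with dot before a nonterminal B, add B -> .γ for every B-production
Closure: [S' -> .S, S -> .dA, S -> .c]


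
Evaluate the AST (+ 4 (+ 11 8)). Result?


Evaluate inner: (+ 11 8) = 19
Evaluate root: (+ 4 19) = 23
Result: 23


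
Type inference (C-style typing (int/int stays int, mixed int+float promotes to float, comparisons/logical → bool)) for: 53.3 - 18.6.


Operand types: float - float
Rule: mixed int/float promotes to float; int/int stays int
Result type: float


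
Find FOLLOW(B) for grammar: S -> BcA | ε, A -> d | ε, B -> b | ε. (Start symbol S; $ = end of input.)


$ ∈ FOLLOW(S). For each A -> αBβ: add FIRST(β)\{ε} to FOLLOW(B); if β nullable, add FOLLOW(A).
FOLLOW(B) = {c}


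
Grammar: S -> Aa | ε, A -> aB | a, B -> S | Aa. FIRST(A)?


Per alternative of A: FIRST(aB) = {a}; FIRST(a) = {a}
FIRST(A) = {a}


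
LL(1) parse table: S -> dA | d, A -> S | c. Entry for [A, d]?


For [A, d]: 'd' ∈ FIRST(S)
Entry: A -> S


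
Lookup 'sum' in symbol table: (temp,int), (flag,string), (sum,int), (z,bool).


Lookup 'sum' → type int


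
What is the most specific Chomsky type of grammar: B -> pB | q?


Right-linear: every RHS is a terminal or a terminal followed by one nonterminal
Classification: Type 3 (Regular)


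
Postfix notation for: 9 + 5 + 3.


Left to right (same or higher precedence on left)
Postfix: 9 5 + 3 +


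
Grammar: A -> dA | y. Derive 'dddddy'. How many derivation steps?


Derivation: A => dA => ddA => dddA => ddddA => dddddA => dddddy
Steps: 6


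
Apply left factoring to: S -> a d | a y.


Common prefix: 'a'
Factored: S -> a S', S' -> d | y


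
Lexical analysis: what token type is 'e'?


Pattern: letter/underscore followed by alphanumerics, not a keyword
Type: IDENTIFIER


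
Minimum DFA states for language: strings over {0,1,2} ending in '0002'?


Track the longest suffix of input matching a prefix of '0002': 5 classes (prefixes of length 0..4)
Minimal DFA: 5 states


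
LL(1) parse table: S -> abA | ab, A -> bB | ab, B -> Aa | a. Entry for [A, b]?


For [A, b]: 'b' ∈ FIRST(bB)
Entry: A -> bB


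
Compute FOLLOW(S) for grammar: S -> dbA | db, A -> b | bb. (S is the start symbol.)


$ ∈ FOLLOW(S). For each A -> αBβ: add FIRST(β)\{ε} to FOLLOW(B); if β nullable, add FOLLOW(A).
FOLLOW(S) = {$}


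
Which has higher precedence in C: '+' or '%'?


'%' is multiplicative (level 10); '+' is additive (level 9)
Higher level binds tighter
'%' has higher precedence than '+'


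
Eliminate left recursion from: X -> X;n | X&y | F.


Left-recursive alternatives: X;n, X&y; non-recursive: F
Introduce X': X -> FX', X' -> ;nX' | &yX' | ε


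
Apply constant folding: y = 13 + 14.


13 + 14 = 27 at compile time
Optimized: y = 27


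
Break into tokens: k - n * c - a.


Scan left to right, longest-match per lexeme
Tokens: ID(k), OP(-), ID(n), OP(*), ID(c), OP(-), ID(a)


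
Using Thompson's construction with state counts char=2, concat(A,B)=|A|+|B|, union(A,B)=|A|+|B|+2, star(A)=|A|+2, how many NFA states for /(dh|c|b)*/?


Syntax tree has 4 char leaf(s), 2 union(s), 1 star(s)
chars contribute 4×2 = 8; each union adds +2; each star adds +2
Total: 8 + 4 + 2 = 14 states


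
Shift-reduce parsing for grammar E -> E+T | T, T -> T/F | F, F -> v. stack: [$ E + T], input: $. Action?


handle 'E+T' on top; lookahead ∈ FOLLOW(E) = {+, $}
Action: reduce (E -> E+T)


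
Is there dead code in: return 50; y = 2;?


statement follows a return and is unreachable
Dead: 'y = 2'


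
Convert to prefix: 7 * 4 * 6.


left-to-right (same/higher precedence on left): tree is (* (* 7 4) 6)
Prefix: * * 7 4 6


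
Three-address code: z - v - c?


Break into single-operator statements:
t1 = z - v
t2 = t1 - c


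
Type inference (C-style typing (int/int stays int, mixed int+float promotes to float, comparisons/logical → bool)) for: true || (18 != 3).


Operand types: bool || bool
Rule: logical operators take bool operands and yield bool
Result type: bool


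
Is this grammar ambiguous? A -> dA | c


right-linear, alternatives start with distinct terminals 'd' vs 'c': unique leftmost derivation
Unambiguous


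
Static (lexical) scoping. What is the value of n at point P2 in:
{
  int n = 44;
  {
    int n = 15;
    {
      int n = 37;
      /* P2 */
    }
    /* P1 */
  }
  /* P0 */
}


n declared in the same block as P2
n = 37


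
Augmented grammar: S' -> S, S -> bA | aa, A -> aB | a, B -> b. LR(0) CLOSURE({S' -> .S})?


Start: S' -> .S
For each item with dot before a nonterminal B, add B -> .γ for every B-production
Closure: [S' -> .S, S -> .bA, S -> .aa]


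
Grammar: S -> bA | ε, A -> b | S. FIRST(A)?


Per alternative of A: FIRST(b) = {b}; FIRST(S) = {b, ε}
FIRST(A) = {b, ε}


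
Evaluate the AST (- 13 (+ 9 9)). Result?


Evaluate inner: (+ 9 9) = 18
Evaluate root: (- 13 18) = -5
Result: -5


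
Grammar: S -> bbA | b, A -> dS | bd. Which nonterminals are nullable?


A nonterminal is nullable iff some alternative derives ε (directly, or every symbol in it is nullable)
Nullable: {}


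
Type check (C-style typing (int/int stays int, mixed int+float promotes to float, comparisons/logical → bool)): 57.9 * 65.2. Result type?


Operand types: float * float
Rule: mixed int/float promotes to float; int/int stays int
Result type: float


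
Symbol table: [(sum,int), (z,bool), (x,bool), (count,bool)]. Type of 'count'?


Lookup 'count' → type bool


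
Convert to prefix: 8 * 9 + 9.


left-to-right (same/higher precedence on left): tree is (+ (* 8 9) 9)
Prefix: + * 8 9 9


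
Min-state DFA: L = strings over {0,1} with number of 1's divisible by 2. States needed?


Track (count of 1) mod 2: states 0..1, accept at 0
Minimal DFA: 2 states


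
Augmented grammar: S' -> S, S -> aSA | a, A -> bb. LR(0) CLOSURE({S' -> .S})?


Start: S' -> .S
For each item with dot before a nonterminal B, add B -> .γ for every B-production
Closure: [S' -> .S, S -> .aSA, S -> .a]


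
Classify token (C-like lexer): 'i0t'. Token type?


Pattern: letter/underscore followed by alphanumerics, not a keyword
Type: IDENTIFIER


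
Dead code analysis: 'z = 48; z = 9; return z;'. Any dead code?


first assignment to z is overwritten before any read
Dead: 'z = 48'


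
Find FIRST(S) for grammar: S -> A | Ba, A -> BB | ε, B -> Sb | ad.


Per alternative of S: FIRST(A) = {a, b, ε}; FIRST(Ba) = {a, b}
FIRST(S) = {a, b, ε}


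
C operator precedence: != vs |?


'!=' is equality (level 6); '|' is bitwise OR (level 3)
Higher level binds tighter
'!=' has higher precedence than '|'


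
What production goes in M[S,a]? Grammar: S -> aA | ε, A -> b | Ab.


For [S, a]: 'a' ∈ FIRST(aA)
Entry: S -> aA


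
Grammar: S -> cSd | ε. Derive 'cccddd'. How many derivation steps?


Derivation: S => cSd => ccSdd => cccSddd => cccddd
Steps: 4


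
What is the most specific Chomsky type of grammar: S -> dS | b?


Right-linear: every RHS is a terminal or a terminal followed by one nonterminal
Classification: Type 3 (Regular)


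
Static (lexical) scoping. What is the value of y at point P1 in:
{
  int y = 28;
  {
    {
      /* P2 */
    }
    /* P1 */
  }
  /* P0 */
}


P1's block does not declare y; resolves to the enclosing declaration at depth 0
y = 28


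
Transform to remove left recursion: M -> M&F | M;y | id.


Left-recursive alternatives: M&F, M;y; non-recursive: id
Introduce M': M -> idM', M' -> &FM' | ;yM' | ε


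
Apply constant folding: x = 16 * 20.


16 * 20 = 320 at compile time
Optimized: x = 320


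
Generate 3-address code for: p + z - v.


Break into single-operator statements:
t1 = p + z
t2 = t1 - v


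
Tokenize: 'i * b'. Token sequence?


Scan left to right, longest-match per lexeme
Tokens: ID(i), OP(*), ID(b)


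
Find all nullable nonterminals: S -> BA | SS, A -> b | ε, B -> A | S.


A nonterminal is nullable iff some alternative derives ε (directly, or every symbol in it is nullable)
Nullable: {A, B, S}


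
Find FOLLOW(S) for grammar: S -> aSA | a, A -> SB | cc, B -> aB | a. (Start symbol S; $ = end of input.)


$ ∈ FOLLOW(S). For each A -> αBβ: add FIRST(β)\{ε} to FOLLOW(B); if β nullable, add FOLLOW(A).
FOLLOW(S) = {$, a, c}


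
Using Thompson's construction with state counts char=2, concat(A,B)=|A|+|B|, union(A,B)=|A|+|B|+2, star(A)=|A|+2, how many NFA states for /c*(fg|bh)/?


Syntax tree has 5 char leaf(s), 1 union(s), 1 star(s)
chars contribute 5×2 = 10; each union adds +2; each star adds +2
Total: 10 + 2 + 2 = 14 states


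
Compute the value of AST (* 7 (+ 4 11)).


Evaluate inner: (+ 4 11) = 15
Evaluate root: (* 7 15) = 105
Result: 105


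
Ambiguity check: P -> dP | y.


right-linear, alternatives start with distinct terminals 'd' vs 'y': unique leftmost derivation
Unambiguous


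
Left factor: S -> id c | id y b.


Common prefix: 'id'
Factored: S -> id S', S' -> c | y b


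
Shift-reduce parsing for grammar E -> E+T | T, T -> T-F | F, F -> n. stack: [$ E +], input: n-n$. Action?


no handle ('E+' is not any RHS); shift 'n'
Action: shift


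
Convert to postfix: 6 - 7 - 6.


Left to right (same or higher precedence on left)
Postfix: 6 7 - 6 -


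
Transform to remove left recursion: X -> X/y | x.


Left-recursive alternatives: X/y; non-recursive: x
Introduce X': X -> xX', X' -> /yX' | ε


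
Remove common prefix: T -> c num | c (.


Common prefix: 'c'
Factored: T -> c T', T' -> num | (


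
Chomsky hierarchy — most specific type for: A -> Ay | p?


Left-linear: every RHS is a terminal or one nonterminal followed by a terminal
Classification: Type 3 (Regular)


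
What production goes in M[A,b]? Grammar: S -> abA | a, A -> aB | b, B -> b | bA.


For [A, b]: 'b' ∈ FIRST(b)
Entry: A -> b


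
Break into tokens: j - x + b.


Scan left to right, longest-match per lexeme
Tokens: ID(j), OP(-), ID(x), OP(+), ID(b)


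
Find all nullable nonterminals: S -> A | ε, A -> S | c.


A nonterminal is nullable iff some alternative derives ε (directly, or every symbol in it is nullable)
Nullable: {A, S}


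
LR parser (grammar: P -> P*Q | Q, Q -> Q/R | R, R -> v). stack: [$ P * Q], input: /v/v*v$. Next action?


'/' can extend Q; shift to build Q -> Q/R
Action: shift


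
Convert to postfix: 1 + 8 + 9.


Left to right (same or higher precedence on left)
Postfix: 1 8 + 9 +


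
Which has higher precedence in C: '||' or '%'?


'%' is multiplicative (level 10); '||' is logical OR (level 1)
Higher level binds tighter
'%' has higher precedence than '||'


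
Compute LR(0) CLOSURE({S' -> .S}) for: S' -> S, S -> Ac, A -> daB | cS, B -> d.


Start: S' -> .S
For each item with dot before a nonterminal B, add B -> .γ for every B-production
Closure: [S' -> .S, S -> .Ac, A -> .daB, A -> .cS]


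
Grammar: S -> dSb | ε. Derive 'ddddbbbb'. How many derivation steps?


Derivation: S => dSb => ddSbb => dddSbbb => ddddSbbbb => ddddbbbb
Steps: 5


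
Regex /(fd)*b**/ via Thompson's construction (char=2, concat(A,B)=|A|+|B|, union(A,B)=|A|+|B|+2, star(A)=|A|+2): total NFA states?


Syntax tree has 3 char leaf(s), 0 union(s), 3 star(s)
chars contribute 3×2 = 6; each union adds +2; each star adds +2
Total: 6 + 0 + 6 = 12 states


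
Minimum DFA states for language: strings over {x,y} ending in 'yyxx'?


Track the longest suffix of input matching a prefix of 'yyxx': 5 classes (prefixes of length 0..4)
Minimal DFA: 5 states


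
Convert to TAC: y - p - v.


Break into single-operator statements:
t1 = y - p
t2 = t1 - v


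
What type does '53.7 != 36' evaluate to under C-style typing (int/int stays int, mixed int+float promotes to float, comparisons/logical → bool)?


Operand types: float != int
Rule: comparison yields bool
Result type: bool


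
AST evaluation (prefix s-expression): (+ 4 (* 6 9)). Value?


Evaluate inner: (* 6 9) = 54
Evaluate root: (+ 4 54) = 58
Result: 58


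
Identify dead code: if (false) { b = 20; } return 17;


condition is constant false, so the whole block is unreachable
Dead: 'if (false) { b = 20; }'


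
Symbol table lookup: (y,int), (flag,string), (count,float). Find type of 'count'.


Lookup 'count' → type float


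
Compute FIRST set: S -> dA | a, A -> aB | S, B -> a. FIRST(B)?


Per alternative of B: FIRST(a) = {a}
FIRST(B) = {a}


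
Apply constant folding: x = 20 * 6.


20 * 6 = 120 at compile time
Optimized: x = 120


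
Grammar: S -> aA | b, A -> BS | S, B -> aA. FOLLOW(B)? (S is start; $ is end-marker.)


$ ∈ FOLLOW(S). For each A -> αBβ: add FIRST(β)\{ε} to FOLLOW(B); if β nullable, add FOLLOW(A).
FOLLOW(B) = {a, b}


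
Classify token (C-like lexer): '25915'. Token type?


Pattern: digits only
Type: INTEGER_LITERAL


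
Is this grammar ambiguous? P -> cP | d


right-linear, alternatives start with distinct terminals 'c' vs 'd': unique leftmost derivation
Unambiguous


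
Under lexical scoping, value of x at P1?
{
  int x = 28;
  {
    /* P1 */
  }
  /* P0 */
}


P1's block does not declare x; resolves to the enclosing declaration at depth 0
x = 28


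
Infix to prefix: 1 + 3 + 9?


left-to-right (same/higher precedence on left): tree is (+ (+ 1 3) 9)
Prefix: + + 1 3 9


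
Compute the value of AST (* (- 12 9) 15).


Evaluate inner: (- 12 9) = 3
Evaluate root: (* 3 15) = 45
Result: 45


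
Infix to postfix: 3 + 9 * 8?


* has higher precedence, evaluate 9*8 first
Postfix: 3 9 8 * +


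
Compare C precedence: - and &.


'-' is additive (level 9); '&' is bitwise AND (level 5)
Higher level binds tighter
'-' has higher precedence than '&'


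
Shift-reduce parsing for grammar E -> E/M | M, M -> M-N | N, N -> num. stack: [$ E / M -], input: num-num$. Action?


no handle; shift 'num'
Action: shift


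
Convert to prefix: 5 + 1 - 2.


left-to-right (same/higher precedence on left): tree is (- (+ 5 1) 2)
Prefix: - + 5 1 2


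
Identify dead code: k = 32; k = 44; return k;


first assignment to k is overwritten before any read
Dead: 'k = 32'


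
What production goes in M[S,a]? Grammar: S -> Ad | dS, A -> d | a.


For [S, a]: 'a' ∈ FIRST(Ad)
Entry: S -> Ad


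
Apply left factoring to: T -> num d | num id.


Common prefix: 'num'
Factored: T -> num T', T' -> d | id


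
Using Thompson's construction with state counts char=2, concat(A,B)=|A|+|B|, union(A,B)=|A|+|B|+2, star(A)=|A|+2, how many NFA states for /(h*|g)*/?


Syntax tree has 2 char leaf(s), 1 union(s), 2 star(s)
chars contribute 2×2 = 4; each union adds +2; each star adds +2
Total: 4 + 2 + 4 = 10 states


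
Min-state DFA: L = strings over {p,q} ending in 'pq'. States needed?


Track the longest suffix of input matching a prefix of 'pq': 3 classes (prefixes of length 0..2)
Minimal DFA: 3 states


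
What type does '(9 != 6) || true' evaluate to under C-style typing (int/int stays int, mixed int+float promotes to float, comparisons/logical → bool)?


Operand types: bool || bool
Rule: logical operators take bool operands and yield bool
Result type: bool


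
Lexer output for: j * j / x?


Scan left to right, longest-match per lexeme
Tokens: ID(j), OP(*), ID(j), OP(/), ID(x)


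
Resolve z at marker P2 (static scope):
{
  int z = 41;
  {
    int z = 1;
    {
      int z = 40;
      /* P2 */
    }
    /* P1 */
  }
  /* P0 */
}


z declared in the same block as P2
z = 40


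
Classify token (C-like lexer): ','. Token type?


Pattern: delimiter/punctuation
Type: PUNCTUATION


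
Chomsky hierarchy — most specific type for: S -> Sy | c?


Left-linear: every RHS is a terminal or one nonterminal followed by a terminal
Classification: Type 3 (Regular)


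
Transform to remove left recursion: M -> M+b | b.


Left-recursive alternatives: M+b; non-recursive: b
Introduce M': M -> bM', M' -> +bM' | ε


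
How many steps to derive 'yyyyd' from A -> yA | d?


Derivation: A => yA => yyA => yyyA => yyyyA => yyyyd
Steps: 5


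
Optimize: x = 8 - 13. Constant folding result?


8 - 13 = -5 at compile time
Optimized: x = -5


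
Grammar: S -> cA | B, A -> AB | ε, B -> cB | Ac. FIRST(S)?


Per alternative of S: FIRST(cA) = {c}; FIRST(B) = {c}
FIRST(S) = {c}


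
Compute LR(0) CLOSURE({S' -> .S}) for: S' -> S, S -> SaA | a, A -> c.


Start: S' -> .S
For each item with dot before a nonterminal B, add B -> .γ for every B-production
Closure: [S' -> .S, S -> .SaA, S -> .a]


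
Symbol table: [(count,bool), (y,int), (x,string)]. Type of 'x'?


Lookup 'x' → type string


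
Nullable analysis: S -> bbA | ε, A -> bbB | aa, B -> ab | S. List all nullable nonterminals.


A nonterminal is nullable iff some alternative derives ε (directly, or every symbol in it is nullable)
Nullable: {B, S}


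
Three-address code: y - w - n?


Break into single-operator statements:
t1 = y - w
t2 = t1 - n


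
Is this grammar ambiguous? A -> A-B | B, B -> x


precedence layered via separate nonterminal B: deterministic
Unambiguous


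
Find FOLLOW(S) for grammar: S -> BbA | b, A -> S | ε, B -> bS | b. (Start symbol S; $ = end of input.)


$ ∈ FOLLOW(S). For each A -> αBβ: add FIRST(β)\{ε} to FOLLOW(B); if β nullable, add FOLLOW(A).
FOLLOW(S) = {$, b}


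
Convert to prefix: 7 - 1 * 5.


'*' binds tighter: tree is (- 7 (* 1 5))
Prefix: - 7 * 1 5


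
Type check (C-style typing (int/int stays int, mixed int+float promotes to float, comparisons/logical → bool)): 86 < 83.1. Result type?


Operand types: int < float
Rule: comparison yields bool
Result type: bool


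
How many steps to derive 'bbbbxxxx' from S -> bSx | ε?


Derivation: S => bSx => bbSxx => bbbSxxx => bbbbSxxxx => bbbbxxxx
Steps: 5


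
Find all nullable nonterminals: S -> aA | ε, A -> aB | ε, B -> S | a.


A nonterminal is nullable iff some alternative derives ε (directly, or every symbol in it is nullable)
Nullable: {A, B, S}


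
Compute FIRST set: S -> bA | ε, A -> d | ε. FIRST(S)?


Per alternative of S: FIRST(bA) = {b}; FIRST(ε) = {ε}
FIRST(S) = {b, ε}


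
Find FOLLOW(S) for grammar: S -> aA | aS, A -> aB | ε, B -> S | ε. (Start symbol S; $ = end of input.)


$ ∈ FOLLOW(S). For each A -> αBβ: add FIRST(β)\{ε} to FOLLOW(B); if β nullable, add FOLLOW(A).
FOLLOW(S) = {$}


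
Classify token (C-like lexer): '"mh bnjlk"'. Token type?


Pattern: double-quoted sequence
Type: STRING_LITERAL


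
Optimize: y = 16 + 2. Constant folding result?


16 + 2 = 18 at compile time
Optimized: y = 18


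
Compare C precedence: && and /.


'/' is multiplicative (level 10); '&&' is logical AND (level 2)
Higher level binds tighter
'/' has higher precedence than '&&'


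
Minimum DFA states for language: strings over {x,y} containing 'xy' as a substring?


KMP-style automaton: 2 progress states + 1 absorbing accept = 3
Minimal DFA: 3 states


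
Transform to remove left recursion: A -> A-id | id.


Left-recursive alternatives: A-id; non-recursive: id
Introduce A': A -> idA', A' -> -idA' | ε


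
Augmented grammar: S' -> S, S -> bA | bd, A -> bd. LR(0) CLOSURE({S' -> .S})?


Start: S' -> .S
For each item with dot before a nonterminal B, add B -> .γ for every B-production
Closure: [S' -> .S, S -> .bA, S -> .bd]


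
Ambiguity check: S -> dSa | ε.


balanced d^n…a^n: each string has a unique parse
Unambiguous


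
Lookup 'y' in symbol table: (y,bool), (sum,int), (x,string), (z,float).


Lookup 'y' → type bool


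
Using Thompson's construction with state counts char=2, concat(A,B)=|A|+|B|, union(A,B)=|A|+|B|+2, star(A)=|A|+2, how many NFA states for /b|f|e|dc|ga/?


Syntax tree has 7 char leaf(s), 4 union(s), 0 star(s)
chars contribute 7×2 = 14; each union adds +2; each star adds +2
Total: 14 + 8 + 0 = 22 states


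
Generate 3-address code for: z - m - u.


Break into single-operator statements:
t1 = z - m
t2 = t1 - u


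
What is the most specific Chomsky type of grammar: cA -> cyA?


LHS has context (more than one symbol) and |LHS| ≤ |RHS|
Classification: Type 1 (Context-Sensitive)


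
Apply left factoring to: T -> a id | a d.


Common prefix: 'a'
Factored: T -> a T', T' -> id | d


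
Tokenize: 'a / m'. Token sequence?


Scan left to right, longest-match per lexeme
Tokens: ID(a), OP(/), ID(m)


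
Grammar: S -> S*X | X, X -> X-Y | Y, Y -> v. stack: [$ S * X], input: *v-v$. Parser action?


handle 'S*X' on top; lookahead ∈ FOLLOW(S) = {*, $}
Action: reduce (S -> S*X)


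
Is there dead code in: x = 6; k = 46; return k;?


x is assigned but never read
Dead: 'x = 6'


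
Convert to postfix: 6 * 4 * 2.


Left to right (same or higher precedence on left)
Postfix: 6 4 * 2 *


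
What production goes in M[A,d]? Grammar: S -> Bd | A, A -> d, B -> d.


For [A, d]: 'd' ∈ FIRST(d)
Entry: A -> d


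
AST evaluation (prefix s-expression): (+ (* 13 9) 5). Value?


Evaluate inner: (* 13 9) = 117
Evaluate root: (+ 117 5) = 122
Result: 122


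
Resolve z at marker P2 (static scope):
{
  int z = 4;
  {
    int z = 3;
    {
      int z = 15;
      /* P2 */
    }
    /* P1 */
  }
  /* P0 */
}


z declared in the same block as P2
z = 15


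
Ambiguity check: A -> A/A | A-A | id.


'id/id-id' has two parse trees (no precedence encoded between / and -)
Ambiguous


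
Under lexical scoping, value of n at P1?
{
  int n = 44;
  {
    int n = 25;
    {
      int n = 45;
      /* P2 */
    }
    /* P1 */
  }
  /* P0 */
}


n declared in the same block as P1
n = 25


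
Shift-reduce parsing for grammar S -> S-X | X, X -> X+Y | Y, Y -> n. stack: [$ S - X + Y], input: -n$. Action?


handle 'X+Y' on top
Action: reduce (X -> X+Y)


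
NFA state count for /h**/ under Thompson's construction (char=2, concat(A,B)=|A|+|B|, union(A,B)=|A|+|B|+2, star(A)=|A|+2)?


Syntax tree has 1 char leaf(s), 0 union(s), 2 star(s)
chars contribute 1×2 = 2; each union adds +2; each star adds +2
Total: 2 + 0 + 4 = 6 states


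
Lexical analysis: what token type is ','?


Pattern: delimiter/punctuation
Type: PUNCTUATION


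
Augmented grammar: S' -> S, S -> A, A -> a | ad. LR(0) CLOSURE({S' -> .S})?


Start: S' -> .S
For each item with dot before a nonterminal B, add B -> .γ for every B-production
Closure: [S' -> .S, S -> .A, A -> .a, A -> .ad]


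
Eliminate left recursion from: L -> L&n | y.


Left-recursive alternatives: L&n; non-recursive: y
Introduce L': L -> yL', L' -> &nL' | ε


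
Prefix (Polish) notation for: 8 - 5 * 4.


'*' binds tighter: tree is (- 8 (* 5 4))
Prefix: - 8 * 5 4


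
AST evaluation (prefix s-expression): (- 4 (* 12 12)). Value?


Evaluate inner: (* 12 12) = 144
Evaluate root: (- 4 144) = -140
Result: -140


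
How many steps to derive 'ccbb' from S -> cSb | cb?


Derivation: S => cSb => ccbb
Steps: 2


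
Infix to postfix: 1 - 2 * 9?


* has higher precedence, evaluate 2*9 first
Postfix: 1 2 9 * -


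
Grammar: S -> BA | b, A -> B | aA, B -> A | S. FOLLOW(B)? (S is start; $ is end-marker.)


$ ∈ FOLLOW(S). For each A -> αBβ: add FIRST(β)\{ε} to FOLLOW(B); if β nullable, add FOLLOW(A).
FOLLOW(B) = {$, a, b}


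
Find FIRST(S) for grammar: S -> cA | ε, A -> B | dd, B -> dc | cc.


Per alternative of S: FIRST(cA) = {c}; FIRST(ε) = {ε}
FIRST(S) = {c, ε}


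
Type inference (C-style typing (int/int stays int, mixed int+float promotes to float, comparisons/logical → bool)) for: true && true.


Operand types: bool && bool
Rule: logical operators take bool operands and yield bool
Result type: bool


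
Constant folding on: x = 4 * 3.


4 * 3 = 12 at compile time
Optimized: x = 12


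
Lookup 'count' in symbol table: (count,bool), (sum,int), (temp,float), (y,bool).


Lookup 'count' → type bool


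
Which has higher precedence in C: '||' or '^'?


'^' is bitwise XOR (level 4); '||' is logical OR (level 1)
Higher level binds tighter
'^' has higher precedence than '||'


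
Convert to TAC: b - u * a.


Break into single-operator statements:
t1 = u * a
t2 = b - t1


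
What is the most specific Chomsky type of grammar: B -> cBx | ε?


Single nonterminal LHS, but c^n x^n is not regular
Classification: Type 2 (Context-Free)


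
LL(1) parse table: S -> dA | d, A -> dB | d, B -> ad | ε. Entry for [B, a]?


For [B, a]: 'a' ∈ FIRST(ad)
Entry: B -> ad


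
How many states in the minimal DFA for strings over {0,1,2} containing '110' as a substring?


KMP-style automaton: 3 progress states + 1 absorbing accept = 4
Minimal DFA: 4 states


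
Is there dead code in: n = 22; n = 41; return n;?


first assignment to n is overwritten before any read
Dead: 'n = 22'


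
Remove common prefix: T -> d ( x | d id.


Common prefix: 'd'
Factored: T -> d T', T' -> ( x | id


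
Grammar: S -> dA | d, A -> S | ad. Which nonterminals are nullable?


A nonterminal is nullable iff some alternative derives ε (directly, or every symbol in it is nullable)
Nullable: {}


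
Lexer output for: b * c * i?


Scan left to right, longest-match per lexeme
Tokens: ID(b), OP(*), ID(c), OP(*), ID(i)


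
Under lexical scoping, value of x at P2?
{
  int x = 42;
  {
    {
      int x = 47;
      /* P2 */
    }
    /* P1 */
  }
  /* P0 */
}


x declared in the same block as P2
x = 47


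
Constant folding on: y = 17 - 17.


17 - 17 = 0 at compile time
Optimized: y = 0


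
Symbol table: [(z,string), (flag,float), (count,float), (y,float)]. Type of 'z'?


Lookup 'z' → type string


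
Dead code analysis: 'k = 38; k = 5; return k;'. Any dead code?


first assignment to k is overwritten before any read
Dead: 'k = 38'


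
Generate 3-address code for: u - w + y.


Break into single-operator statements:
t1 = u - w
t2 = t1 + y


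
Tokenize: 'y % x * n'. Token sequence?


Scan left to right, longest-match per lexeme
Tokens: ID(y), OP(%), ID(x), OP(*), ID(n)


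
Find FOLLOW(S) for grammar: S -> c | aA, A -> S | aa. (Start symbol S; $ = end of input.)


$ ∈ FOLLOW(S). For each A -> αBβ: add FIRST(β)\{ε} to FOLLOW(B); if β nullable, add FOLLOW(A).
FOLLOW(S) = {$}


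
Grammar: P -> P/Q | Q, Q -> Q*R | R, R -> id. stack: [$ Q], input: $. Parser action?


lookahead ∉ {*} so Q won't extend; reduce P -> Q
Action: reduce (P -> Q)


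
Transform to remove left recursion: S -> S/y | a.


Left-recursive alternatives: S/y; non-recursive: a
Introduce S': S -> aS', S' -> /yS' | ε


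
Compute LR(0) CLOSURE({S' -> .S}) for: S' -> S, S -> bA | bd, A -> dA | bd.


Start: S' -> .S
For each item with dot before a nonterminal B, add B -> .γ for every B-production
Closure: [S' -> .S, S -> .bA, S -> .bd]


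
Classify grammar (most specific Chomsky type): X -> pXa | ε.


Single nonterminal LHS, but p^n a^n is not regular
Classification: Type 2 (Context-Free)


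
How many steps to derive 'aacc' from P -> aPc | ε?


Derivation: P => aPc => aaPcc => aacc
Steps: 3


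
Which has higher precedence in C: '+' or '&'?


'+' is additive (level 9); '&' is bitwise AND (level 5)
Higher level binds tighter
'+' has higher precedence than '&'


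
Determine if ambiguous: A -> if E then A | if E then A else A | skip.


dangling else: 'if E then if E then skip else skip' parses two ways
Ambiguous


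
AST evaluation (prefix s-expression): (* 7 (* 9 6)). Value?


Evaluate inner: (* 9 6) = 54
Evaluate root: (* 7 54) = 378
Result: 378


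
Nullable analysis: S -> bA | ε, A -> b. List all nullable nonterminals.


A nonterminal is nullable iff some alternative derives ε (directly, or every symbol in it is nullable)
Nullable: {S}


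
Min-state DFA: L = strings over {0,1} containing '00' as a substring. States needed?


KMP-style automaton: 2 progress states + 1 absorbing accept = 3
Minimal DFA: 3 states


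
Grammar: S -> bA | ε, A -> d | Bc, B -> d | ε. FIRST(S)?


Per alternative of S: FIRST(bA) = {b}; FIRST(ε) = {ε}
FIRST(S) = {b, ε}


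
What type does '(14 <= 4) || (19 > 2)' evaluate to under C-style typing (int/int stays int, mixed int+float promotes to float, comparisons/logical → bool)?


Operand types: bool || bool
Rule: logical operators take bool operands and yield bool
Result type: bool


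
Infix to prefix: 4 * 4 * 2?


left-to-right (same/higher precedence on left): tree is (* (* 4 4) 2)
Prefix: * * 4 4 2


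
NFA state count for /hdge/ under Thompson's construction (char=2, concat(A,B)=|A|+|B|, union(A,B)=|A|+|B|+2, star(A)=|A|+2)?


Syntax tree has 4 char leaf(s), 0 union(s), 0 star(s)
chars contribute 4×2 = 8; each union adds +2; each star adds +2
Total: 8 + 0 + 0 = 8 states


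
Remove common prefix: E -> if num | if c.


Common prefix: 'if'
Factored: E -> if E', E' -> num | c


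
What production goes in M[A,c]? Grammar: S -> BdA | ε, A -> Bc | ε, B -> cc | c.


For [A, c]: 'c' ∈ FIRST(Bc)
Entry: A -> Bc


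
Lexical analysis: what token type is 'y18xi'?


Pattern: letter/underscore followed by alphanumerics, not a keyword
Type: IDENTIFIER


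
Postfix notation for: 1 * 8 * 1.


Left to right (same or higher precedence on left)
Postfix: 1 8 * 1 *


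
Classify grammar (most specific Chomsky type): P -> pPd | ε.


Single nonterminal LHS, but p^n d^n is not regular
Classification: Type 2 (Context-Free)


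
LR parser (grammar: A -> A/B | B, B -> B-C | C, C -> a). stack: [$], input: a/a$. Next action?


no handle on stack; shift 'a'
Action: shift


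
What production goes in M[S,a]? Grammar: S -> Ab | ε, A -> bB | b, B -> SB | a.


For [S, a]: ε is nullable and 'a' ∈ FOLLOW(S)
Entry: S -> ε


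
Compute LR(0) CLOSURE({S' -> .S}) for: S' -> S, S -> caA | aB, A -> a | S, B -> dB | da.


Start: S' -> .S
For each item with dot before a nonterminal B, add B -> .γ for every B-production
Closure: [S' -> .S, S -> .caA, S -> .aB]


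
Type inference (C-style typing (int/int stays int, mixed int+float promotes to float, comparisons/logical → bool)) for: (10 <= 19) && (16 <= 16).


Operand types: bool && bool
Rule: logical operators take bool operands and yield bool
Result type: bool


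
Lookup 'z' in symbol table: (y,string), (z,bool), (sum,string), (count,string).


Lookup 'z' → type bool


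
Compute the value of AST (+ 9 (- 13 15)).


Evaluate inner: (- 13 15) = -2
Evaluate root: (+ 9 -2) = 7
Result: 7


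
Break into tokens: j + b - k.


Scan left to right, longest-match per lexeme
Tokens: ID(j), OP(+), ID(b), OP(-), ID(k)


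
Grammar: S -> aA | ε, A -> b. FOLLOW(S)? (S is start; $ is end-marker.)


$ ∈ FOLLOW(S). For each A -> αBβ: add FIRST(β)\{ε} to FOLLOW(B); if β nullable, add FOLLOW(A).
FOLLOW(S) = {$}


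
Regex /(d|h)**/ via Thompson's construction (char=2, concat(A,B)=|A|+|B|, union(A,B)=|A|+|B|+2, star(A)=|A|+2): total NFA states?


Syntax tree has 2 char leaf(s), 1 union(s), 2 star(s)
chars contribute 2×2 = 4; each union adds +2; each star adds +2
Total: 4 + 2 + 4 = 10 states


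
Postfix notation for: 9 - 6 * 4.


* has higher precedence, evaluate 6*4 first
Postfix: 9 6 4 * -


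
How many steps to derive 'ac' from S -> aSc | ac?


Derivation: S => ac
Steps: 1


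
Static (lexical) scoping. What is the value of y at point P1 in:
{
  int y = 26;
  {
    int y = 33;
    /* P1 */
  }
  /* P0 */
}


y declared in the same block as P1
y = 33


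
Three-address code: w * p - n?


Break into single-operator statements:
t1 = w * p
t2 = t1 - n


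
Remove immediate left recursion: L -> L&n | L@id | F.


Left-recursive alternatives: L&n, L@id; non-recursive: F
Introduce L': L -> FL', L' -> &nL' | @idL' | ε


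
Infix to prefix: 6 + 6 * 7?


'*' binds tighter: tree is (+ 6 (* 6 7))
Prefix: + 6 * 6 7


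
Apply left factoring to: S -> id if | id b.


Common prefix: 'id'
Factored: S -> id S', S' -> if | b


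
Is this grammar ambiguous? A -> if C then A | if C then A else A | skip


dangling else: 'if C then if C then skip else skip' parses two ways
Ambiguous


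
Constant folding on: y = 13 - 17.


13 - 17 = -4 at compile time
Optimized: y = -4


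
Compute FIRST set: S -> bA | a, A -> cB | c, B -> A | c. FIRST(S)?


Per alternative of S: FIRST(bA) = {b}; FIRST(a) = {a}
FIRST(S) = {a, b}


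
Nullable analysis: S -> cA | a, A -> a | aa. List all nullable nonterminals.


A nonterminal is nullable iff some alternative derives ε (directly, or every symbol in it is nullable)
Nullable: {}


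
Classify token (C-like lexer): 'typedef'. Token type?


Pattern: reserved word
Type: KEYWORD


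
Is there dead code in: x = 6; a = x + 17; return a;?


x is read by a's definition; a is returned
No dead code


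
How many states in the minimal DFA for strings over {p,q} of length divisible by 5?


Track length mod 5: states 0..4, accept at 0
Minimal DFA: 5 states


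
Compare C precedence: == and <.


'<' is relational (level 7); '==' is equality (level 6)
Higher level binds tighter
'<' has higher precedence than '=='


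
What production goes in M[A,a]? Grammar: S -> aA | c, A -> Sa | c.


For [A, a]: 'a' ∈ FIRST(Sa)
Entry: A -> Sa


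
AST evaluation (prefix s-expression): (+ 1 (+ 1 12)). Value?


Evaluate inner: (+ 1 12) = 13
Evaluate root: (+ 1 13) = 14
Result: 14


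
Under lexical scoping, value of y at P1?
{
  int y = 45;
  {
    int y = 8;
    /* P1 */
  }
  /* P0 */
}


y declared in the same block as P1
y = 8


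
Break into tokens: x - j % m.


Scan left to right, longest-match per lexeme
Tokens: ID(x), OP(-), ID(j), OP(%), ID(m)


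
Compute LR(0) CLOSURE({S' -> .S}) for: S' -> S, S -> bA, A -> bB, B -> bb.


Start: S' -> .S
For each item with dot before a nonterminal B, add B -> .γ for every B-production
Closure: [S' -> .S, S -> .bA]


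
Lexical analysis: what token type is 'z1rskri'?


Pattern: letter/underscore followed by alphanumerics, not a keyword
Type: IDENTIFIER


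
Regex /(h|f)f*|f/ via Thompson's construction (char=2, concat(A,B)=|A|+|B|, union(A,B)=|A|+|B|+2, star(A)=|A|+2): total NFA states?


Syntax tree has 4 char leaf(s), 2 union(s), 1 star(s)
chars contribute 4×2 = 8; each union adds +2; each star adds +2
Total: 8 + 4 + 2 = 14 states


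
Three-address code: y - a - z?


Break into single-operator statements:
t1 = y - a
t2 = t1 - z


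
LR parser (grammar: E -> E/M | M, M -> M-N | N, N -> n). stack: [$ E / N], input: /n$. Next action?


'N' (not preceded by M-) is the handle for M -> N
Action: reduce (M -> N)


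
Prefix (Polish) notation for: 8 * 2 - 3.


left-to-right (same/higher precedence on left): tree is (- (* 8 2) 3)
Prefix: - * 8 2 3


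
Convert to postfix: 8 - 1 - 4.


Left to right (same or higher precedence on left)
Postfix: 8 1 - 4 -


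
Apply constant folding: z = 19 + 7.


19 + 7 = 26 at compile time
Optimized: z = 26


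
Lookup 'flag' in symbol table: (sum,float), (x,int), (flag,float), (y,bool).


Lookup 'flag' → type float


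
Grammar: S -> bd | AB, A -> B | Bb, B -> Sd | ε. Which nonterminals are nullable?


A nonterminal is nullable iff some alternative derives ε (directly, or every symbol in it is nullable)
Nullable: {A, B, S}


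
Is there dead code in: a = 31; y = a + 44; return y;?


a is read by y's definition; y is returned
No dead code


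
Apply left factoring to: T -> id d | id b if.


Common prefix: 'id'
Factored: T -> id T', T' -> d | b if


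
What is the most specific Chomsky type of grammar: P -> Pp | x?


Left-linear: every RHS is a terminal or one nonterminal followed by a terminal
Classification: Type 3 (Regular)


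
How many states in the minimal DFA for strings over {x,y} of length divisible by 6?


Track length mod 6: states 0..5, accept at 0
Minimal DFA: 6 states


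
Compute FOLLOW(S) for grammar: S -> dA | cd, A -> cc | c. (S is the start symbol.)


$ ∈ FOLLOW(S). For each A -> αBβ: add FIRST(β)\{ε} to FOLLOW(B); if β nullable, add FOLLOW(A).
FOLLOW(S) = {$}


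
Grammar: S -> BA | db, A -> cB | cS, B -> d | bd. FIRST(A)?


Per alternative of A: FIRST(cB) = {c}; FIRST(cS) = {c}
FIRST(A) = {c}


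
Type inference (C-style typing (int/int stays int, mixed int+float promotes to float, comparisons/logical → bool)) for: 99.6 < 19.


Operand types: float < int
Rule: comparison yields bool
Result type: bool


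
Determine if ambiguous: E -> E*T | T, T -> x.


precedence layered via separate nonterminal T: deterministic
Unambiguous


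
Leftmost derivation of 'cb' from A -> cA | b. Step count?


Derivation: A => cA => cb
Steps: 2


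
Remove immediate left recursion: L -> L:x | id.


Left-recursive alternatives: L:x; non-recursive: id
Introduce L': L -> idL', L' -> :xL' | ε


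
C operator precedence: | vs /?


'/' is multiplicative (level 10); '|' is bitwise OR (level 3)
Higher level binds tighter
'/' has higher precedence than '|'


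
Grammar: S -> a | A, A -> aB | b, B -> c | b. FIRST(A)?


Per alternative of A: FIRST(aB) = {a}; FIRST(b) = {b}
FIRST(A) = {a, b}


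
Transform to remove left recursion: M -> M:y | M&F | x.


Left-recursive alternatives: M:y, M&F; non-recursive: x
Introduce M': M -> xM', M' -> :yM' | &FM' | ε


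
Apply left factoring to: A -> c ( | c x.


Common prefix: 'c'
Factored: A -> c A', A' -> ( | x


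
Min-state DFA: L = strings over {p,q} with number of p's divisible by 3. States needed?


Track (count of p) mod 3: states 0..2, accept at 0
Minimal DFA: 3 states


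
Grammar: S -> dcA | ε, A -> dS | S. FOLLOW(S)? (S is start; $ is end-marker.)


$ ∈ FOLLOW(S). For each A -> αBβ: add FIRST(β)\{ε} to FOLLOW(B); if β nullable, add FOLLOW(A).
FOLLOW(S) = {$}


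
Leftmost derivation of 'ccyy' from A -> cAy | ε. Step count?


Derivation: A => cAy => ccAyy => ccyy
Steps: 3


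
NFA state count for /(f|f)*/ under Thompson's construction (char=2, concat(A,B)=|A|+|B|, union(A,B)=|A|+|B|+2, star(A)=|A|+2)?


Syntax tree has 2 char leaf(s), 1 union(s), 1 star(s)
chars contribute 2×2 = 4; each union adds +2; each star adds +2
Total: 4 + 2 + 2 = 8 states
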